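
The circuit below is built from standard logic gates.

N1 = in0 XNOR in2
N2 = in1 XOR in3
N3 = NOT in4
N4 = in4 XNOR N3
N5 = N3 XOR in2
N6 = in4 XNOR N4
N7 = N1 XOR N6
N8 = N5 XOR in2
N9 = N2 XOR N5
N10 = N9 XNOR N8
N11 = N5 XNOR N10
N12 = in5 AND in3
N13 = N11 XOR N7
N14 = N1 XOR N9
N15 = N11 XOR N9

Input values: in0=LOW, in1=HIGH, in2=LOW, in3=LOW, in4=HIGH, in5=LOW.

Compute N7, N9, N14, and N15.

N1 = in0 XNOR in2 = LOW XNOR LOW = HIGH
N2 = in1 XOR in3 = HIGH XOR LOW = HIGH
N3 = NOT in4 = NOT HIGH = LOW
N4 = in4 XNOR N3 = HIGH XNOR LOW = LOW
N5 = N3 XOR in2 = LOW XOR LOW = LOW
N6 = in4 XNOR N4 = HIGH XNOR LOW = LOW
N7 = N1 XOR N6 = HIGH XOR LOW = HIGH
N8 = N5 XOR in2 = LOW XOR LOW = LOW
N9 = N2 XOR N5 = HIGH XOR LOW = HIGH
N10 = N9 XNOR N8 = HIGH XNOR LOW = LOW
N11 = N5 XNOR N10 = LOW XNOR LOW = HIGH
N14 = N1 XOR N9 = HIGH XOR HIGH = LOW
N15 = N11 XOR N9 = HIGH XOR HIGH = LOW

N7 = HIGH; N9 = HIGH; N14 = LOW; N15 = LOW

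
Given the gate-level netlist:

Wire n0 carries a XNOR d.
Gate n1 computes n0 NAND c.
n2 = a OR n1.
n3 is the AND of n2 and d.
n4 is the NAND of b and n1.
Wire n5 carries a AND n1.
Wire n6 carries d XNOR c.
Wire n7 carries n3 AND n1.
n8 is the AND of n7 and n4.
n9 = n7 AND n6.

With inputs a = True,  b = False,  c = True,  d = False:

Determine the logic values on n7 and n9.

n7 = False, n9 = False

n0 = a XNOR d = True XNOR False = False
n1 = n0 NAND c = False NAND True = True
n2 = a OR n1 = True OR True = True
n3 = n2 AND d = True AND False = False
n6 = d XNOR c = False XNOR True = False
n7 = n3 AND n1 = False AND True = False
n9 = n7 AND n6 = False AND False = False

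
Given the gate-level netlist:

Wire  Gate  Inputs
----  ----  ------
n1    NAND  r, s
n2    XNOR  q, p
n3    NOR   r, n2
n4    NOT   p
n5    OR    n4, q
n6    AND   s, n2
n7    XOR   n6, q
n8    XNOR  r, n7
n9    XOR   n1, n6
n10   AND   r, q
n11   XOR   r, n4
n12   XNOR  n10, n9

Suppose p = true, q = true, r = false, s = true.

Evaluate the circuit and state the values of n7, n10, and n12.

n1 = r NAND s = false NAND true = true
n2 = q XNOR p = true XNOR true = true
n6 = s AND n2 = true AND true = true
n7 = n6 XOR q = true XOR true = false
n9 = n1 XOR n6 = true XOR true = false
n10 = r AND q = false AND true = false
n12 = n10 XNOR n9 = false XNOR false = true

n7 = false, n10 = false, n12 = true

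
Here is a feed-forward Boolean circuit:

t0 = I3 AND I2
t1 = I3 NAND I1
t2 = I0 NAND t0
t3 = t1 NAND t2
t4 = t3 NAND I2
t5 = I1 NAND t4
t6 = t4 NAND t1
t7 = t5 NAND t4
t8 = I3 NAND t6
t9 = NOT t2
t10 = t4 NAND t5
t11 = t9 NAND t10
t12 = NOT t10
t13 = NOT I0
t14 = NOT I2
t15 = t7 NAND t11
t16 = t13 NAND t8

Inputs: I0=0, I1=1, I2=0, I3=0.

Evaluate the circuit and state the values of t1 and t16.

t0 = I3 AND I2 = 0 AND 0 = 0
t1 = I3 NAND I1 = 0 NAND 1 = 1
t2 = I0 NAND t0 = 0 NAND 0 = 1
t3 = t1 NAND t2 = 1 NAND 1 = 0
t4 = t3 NAND I2 = 0 NAND 0 = 1
t6 = t4 NAND t1 = 1 NAND 1 = 0
t8 = I3 NAND t6 = 0 NAND 0 = 1
t13 = NOT I0 = NOT 0 = 1
t16 = t13 NAND t8 = 1 NAND 1 = 0

t1 = 1, t16 = 0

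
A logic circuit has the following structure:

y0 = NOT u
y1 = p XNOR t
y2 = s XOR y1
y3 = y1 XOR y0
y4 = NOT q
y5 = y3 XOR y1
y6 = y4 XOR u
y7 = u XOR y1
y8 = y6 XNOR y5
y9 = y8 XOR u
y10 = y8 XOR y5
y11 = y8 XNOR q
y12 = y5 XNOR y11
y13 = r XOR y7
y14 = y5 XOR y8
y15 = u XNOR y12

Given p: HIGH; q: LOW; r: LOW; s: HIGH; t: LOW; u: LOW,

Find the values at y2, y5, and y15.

y2 = HIGH  y5 = HIGH  y15 = HIGH

y0 = NOT u = NOT LOW = HIGH
y1 = p XNOR t = HIGH XNOR LOW = LOW
y2 = s XOR y1 = HIGH XOR LOW = HIGH
y3 = y1 XOR y0 = LOW XOR HIGH = HIGH
y4 = NOT q = NOT LOW = HIGH
y5 = y3 XOR y1 = HIGH XOR LOW = HIGH
y6 = y4 XOR u = HIGH XOR LOW = HIGH
y8 = y6 XNOR y5 = HIGH XNOR HIGH = HIGH
y11 = y8 XNOR q = HIGH XNOR LOW = LOW
y12 = y5 XNOR y11 = HIGH XNOR LOW = LOW
y15 = u XNOR y12 = LOW XNOR LOW = HIGH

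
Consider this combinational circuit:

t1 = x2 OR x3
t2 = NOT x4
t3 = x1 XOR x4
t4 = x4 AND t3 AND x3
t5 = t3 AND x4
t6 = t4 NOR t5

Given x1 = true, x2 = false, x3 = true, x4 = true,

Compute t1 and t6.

t1 = true, t6 = true

t1 = x2 OR x3 = false OR true = true
t3 = x1 XOR x4 = true XOR true = false
t4 = x4 AND t3 AND x3 = true AND false AND true = false
t5 = t3 AND x4 = false AND true = false
t6 = t4 NOR t5 = false NOR false = true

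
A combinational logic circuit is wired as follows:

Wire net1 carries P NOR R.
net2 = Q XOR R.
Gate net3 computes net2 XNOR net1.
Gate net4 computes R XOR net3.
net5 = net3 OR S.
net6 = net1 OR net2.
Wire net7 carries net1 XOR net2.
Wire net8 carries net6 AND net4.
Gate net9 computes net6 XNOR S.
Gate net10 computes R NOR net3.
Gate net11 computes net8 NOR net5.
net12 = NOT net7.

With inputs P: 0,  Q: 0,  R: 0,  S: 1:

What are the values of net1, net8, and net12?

net1 = P NOR R = 0 NOR 0 = 1
net2 = Q XOR R = 0 XOR 0 = 0
net3 = net2 XNOR net1 = 0 XNOR 1 = 0
net4 = R XOR net3 = 0 XOR 0 = 0
net6 = net1 OR net2 = 1 OR 0 = 1
net7 = net1 XOR net2 = 1 XOR 0 = 1
net8 = net6 AND net4 = 1 AND 0 = 0
net12 = NOT net7 = NOT 1 = 0

net1 = 1  net8 = 0  net12 = 0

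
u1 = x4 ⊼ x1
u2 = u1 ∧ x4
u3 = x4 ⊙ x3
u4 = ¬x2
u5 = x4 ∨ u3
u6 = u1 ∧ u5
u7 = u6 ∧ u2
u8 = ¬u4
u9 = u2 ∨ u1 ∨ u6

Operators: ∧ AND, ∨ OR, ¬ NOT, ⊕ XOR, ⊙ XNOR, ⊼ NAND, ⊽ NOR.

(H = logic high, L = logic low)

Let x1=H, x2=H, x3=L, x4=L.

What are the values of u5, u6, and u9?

u1 = x4 NAND x1 = L NAND H = H
u2 = u1 AND x4 = H AND L = L
u3 = x4 XNOR x3 = L XNOR L = H
u5 = x4 OR u3 = L OR H = H
u6 = u1 AND u5 = H AND H = H
u9 = u2 OR u1 OR u6 = L OR H OR H = H

u5 = H; u6 = H; u9 = H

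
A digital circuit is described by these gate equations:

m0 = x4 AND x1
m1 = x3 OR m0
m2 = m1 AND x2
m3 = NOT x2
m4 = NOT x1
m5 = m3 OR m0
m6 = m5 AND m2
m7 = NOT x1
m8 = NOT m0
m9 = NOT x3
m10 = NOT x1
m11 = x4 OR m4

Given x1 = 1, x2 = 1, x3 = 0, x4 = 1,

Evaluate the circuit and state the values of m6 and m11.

m0 = x4 AND x1 = 1 AND 1 = 1
m1 = x3 OR m0 = 0 OR 1 = 1
m2 = m1 AND x2 = 1 AND 1 = 1
m3 = NOT x2 = NOT 1 = 0
m4 = NOT x1 = NOT 1 = 0
m5 = m3 OR m0 = 0 OR 1 = 1
m6 = m5 AND m2 = 1 AND 1 = 1
m11 = x4 OR m4 = 1 OR 0 = 1

m6 = 1, m11 = 1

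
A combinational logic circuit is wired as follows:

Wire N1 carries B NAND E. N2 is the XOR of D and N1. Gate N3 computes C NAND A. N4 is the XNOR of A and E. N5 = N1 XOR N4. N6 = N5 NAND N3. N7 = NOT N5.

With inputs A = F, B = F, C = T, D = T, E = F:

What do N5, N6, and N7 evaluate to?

N5 = F  N6 = T  N7 = T

N1 = B NAND E = F NAND F = T
N3 = C NAND A = T NAND F = T
N4 = A XNOR E = F XNOR F = T
N5 = N1 XOR N4 = T XOR T = F
N6 = N5 NAND N3 = F NAND T = T
N7 = NOT N5 = NOT F = T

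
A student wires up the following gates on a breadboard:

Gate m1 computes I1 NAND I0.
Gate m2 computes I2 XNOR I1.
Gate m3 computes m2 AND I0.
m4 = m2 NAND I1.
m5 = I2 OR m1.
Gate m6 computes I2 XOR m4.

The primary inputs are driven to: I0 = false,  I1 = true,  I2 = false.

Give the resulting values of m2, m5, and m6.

m2 = false; m5 = true; m6 = true

m1 = I1 NAND I0 = true NAND false = true
m2 = I2 XNOR I1 = false XNOR true = false
m4 = m2 NAND I1 = false NAND true = true
m5 = I2 OR m1 = false OR true = true
m6 = I2 XOR m4 = false XOR true = true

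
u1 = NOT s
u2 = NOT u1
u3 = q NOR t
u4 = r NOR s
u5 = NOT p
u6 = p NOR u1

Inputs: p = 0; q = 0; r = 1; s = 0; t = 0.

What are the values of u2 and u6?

u1 = NOT s = NOT 0 = 1
u2 = NOT u1 = NOT 1 = 0
u6 = p NOR u1 = 0 NOR 1 = 0

u2 = 0, u6 = 0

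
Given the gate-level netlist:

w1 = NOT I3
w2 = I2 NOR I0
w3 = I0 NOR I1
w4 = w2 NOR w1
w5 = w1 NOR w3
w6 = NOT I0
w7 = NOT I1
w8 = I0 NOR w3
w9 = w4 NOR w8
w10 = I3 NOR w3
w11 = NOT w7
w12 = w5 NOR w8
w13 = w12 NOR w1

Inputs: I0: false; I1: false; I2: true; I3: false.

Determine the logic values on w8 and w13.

w1 = NOT I3 = NOT false = true
w3 = I0 NOR I1 = false NOR false = true
w5 = w1 NOR w3 = true NOR true = false
w8 = I0 NOR w3 = false NOR true = false
w12 = w5 NOR w8 = false NOR false = true
w13 = w12 NOR w1 = true NOR true = false

w8 = false, w13 = false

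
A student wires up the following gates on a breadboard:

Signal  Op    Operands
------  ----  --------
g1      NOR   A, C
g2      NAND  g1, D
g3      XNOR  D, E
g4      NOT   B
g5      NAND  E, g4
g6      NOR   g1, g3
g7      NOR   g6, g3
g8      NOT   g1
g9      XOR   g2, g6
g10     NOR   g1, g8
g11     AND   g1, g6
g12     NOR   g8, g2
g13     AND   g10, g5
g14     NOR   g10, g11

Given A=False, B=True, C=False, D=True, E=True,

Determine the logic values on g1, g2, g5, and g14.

g1 = True, g2 = False, g5 = True, g14 = True

g1 = A NOR C = False NOR False = True
g2 = g1 NAND D = True NAND True = False
g3 = D XNOR E = True XNOR True = True
g4 = NOT B = NOT True = False
g5 = E NAND g4 = True NAND False = True
g6 = g1 NOR g3 = True NOR True = False
g8 = NOT g1 = NOT True = False
g10 = g1 NOR g8 = True NOR False = False
g11 = g1 AND g6 = True AND False = False
g14 = g10 NOR g11 = False NOR False = True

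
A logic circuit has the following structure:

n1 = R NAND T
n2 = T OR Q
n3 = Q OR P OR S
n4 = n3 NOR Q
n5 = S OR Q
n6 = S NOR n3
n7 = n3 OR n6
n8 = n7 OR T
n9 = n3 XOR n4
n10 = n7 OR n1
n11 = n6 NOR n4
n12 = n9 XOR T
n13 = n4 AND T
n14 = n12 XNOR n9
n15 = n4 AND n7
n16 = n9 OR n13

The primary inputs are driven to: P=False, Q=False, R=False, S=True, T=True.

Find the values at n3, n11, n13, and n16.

n3 = True; n11 = True; n13 = False; n16 = True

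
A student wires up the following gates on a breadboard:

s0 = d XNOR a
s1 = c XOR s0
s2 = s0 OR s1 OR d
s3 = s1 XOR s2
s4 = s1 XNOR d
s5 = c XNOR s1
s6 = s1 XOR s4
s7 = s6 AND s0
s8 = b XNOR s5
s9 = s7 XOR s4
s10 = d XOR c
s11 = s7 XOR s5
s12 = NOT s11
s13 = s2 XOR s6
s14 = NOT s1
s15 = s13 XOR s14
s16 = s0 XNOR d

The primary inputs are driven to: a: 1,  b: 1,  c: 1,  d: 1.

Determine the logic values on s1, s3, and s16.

s0 = d XNOR a = 1 XNOR 1 = 1
s1 = c XOR s0 = 1 XOR 1 = 0
s2 = s0 OR s1 OR d = 1 OR 0 OR 1 = 1
s3 = s1 XOR s2 = 0 XOR 1 = 1
s16 = s0 XNOR d = 1 XNOR 1 = 1

s1 = 0, s3 = 1, s16 = 1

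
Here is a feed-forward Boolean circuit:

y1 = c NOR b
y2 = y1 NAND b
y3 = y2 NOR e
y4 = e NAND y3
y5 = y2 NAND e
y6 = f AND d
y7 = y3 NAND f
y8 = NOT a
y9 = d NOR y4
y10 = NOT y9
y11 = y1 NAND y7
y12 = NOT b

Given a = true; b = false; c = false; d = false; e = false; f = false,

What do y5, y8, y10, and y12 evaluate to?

y5 = true, y8 = false, y10 = true, y12 = true

y1 = c NOR b = false NOR false = true
y2 = y1 NAND b = true NAND false = true
y3 = y2 NOR e = true NOR false = false
y4 = e NAND y3 = false NAND false = true
y5 = y2 NAND e = true NAND false = true
y8 = NOT a = NOT true = false
y9 = d NOR y4 = false NOR true = false
y10 = NOT y9 = NOT false = true
y12 = NOT b = NOT false = true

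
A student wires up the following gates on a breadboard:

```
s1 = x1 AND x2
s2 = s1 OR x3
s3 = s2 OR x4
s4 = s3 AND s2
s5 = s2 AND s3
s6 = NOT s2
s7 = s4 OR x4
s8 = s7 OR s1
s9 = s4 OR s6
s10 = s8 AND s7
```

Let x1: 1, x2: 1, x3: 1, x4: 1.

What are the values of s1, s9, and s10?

s1 = 1, s9 = 1, s10 = 1

s1 = x1 AND x2 = 1 AND 1 = 1
s2 = s1 OR x3 = 1 OR 1 = 1
s3 = s2 OR x4 = 1 OR 1 = 1
s4 = s3 AND s2 = 1 AND 1 = 1
s6 = NOT s2 = NOT 1 = 0
s7 = s4 OR x4 = 1 OR 1 = 1
s8 = s7 OR s1 = 1 OR 1 = 1
s9 = s4 OR s6 = 1 OR 0 = 1
s10 = s8 AND s7 = 1 AND 1 = 1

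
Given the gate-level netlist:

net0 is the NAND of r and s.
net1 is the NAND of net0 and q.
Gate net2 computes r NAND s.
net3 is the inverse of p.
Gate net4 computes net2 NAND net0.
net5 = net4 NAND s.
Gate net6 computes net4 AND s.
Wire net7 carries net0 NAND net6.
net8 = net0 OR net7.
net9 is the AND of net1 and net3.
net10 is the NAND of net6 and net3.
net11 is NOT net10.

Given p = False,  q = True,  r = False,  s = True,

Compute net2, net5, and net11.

net2 = True, net5 = True, net11 = False

net0 = r NAND s = False NAND True = True
net2 = r NAND s = False NAND True = True
net3 = NOT p = NOT False = True
net4 = net2 NAND net0 = True NAND True = False
net5 = net4 NAND s = False NAND True = True
net6 = net4 AND s = False AND True = False
net10 = net6 NAND net3 = False NAND True = True
net11 = NOT net10 = NOT True = False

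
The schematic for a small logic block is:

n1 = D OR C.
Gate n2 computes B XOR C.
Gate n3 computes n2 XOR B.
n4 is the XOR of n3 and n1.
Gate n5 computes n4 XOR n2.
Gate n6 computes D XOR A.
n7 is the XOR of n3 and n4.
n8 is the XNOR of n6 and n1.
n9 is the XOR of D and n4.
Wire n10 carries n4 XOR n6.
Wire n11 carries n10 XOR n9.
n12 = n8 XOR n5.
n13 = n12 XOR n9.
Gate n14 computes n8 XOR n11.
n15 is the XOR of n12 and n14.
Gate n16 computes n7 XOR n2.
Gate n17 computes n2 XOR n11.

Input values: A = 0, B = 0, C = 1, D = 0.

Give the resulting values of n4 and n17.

n1 = D OR C = 0 OR 1 = 1
n2 = B XOR C = 0 XOR 1 = 1
n3 = n2 XOR B = 1 XOR 0 = 1
n4 = n3 XOR n1 = 1 XOR 1 = 0
n6 = D XOR A = 0 XOR 0 = 0
n9 = D XOR n4 = 0 XOR 0 = 0
n10 = n4 XOR n6 = 0 XOR 0 = 0
n11 = n10 XOR n9 = 0 XOR 0 = 0
n17 = n2 XOR n11 = 1 XOR 0 = 1

n4 = 0, n17 = 1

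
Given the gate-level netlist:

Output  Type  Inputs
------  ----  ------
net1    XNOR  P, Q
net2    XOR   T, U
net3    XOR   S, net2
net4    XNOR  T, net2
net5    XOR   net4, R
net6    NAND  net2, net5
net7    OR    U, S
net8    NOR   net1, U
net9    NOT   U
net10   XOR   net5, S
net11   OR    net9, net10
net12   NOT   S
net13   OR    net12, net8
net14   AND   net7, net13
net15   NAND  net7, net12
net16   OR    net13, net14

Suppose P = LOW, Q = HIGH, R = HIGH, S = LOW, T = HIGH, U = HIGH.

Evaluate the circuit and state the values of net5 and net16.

net5 = HIGH, net16 = HIGH

net1 = P XNOR Q = LOW XNOR HIGH = LOW
net2 = T XOR U = HIGH XOR HIGH = LOW
net4 = T XNOR net2 = HIGH XNOR LOW = LOW
net5 = net4 XOR R = LOW XOR HIGH = HIGH
net7 = U OR S = HIGH OR LOW = HIGH
net8 = net1 NOR U = LOW NOR HIGH = LOW
net12 = NOT S = NOT LOW = HIGH
net13 = net12 OR net8 = HIGH OR LOW = HIGH
net14 = net7 AND net13 = HIGH AND HIGH = HIGH
net16 = net13 OR net14 = HIGH OR HIGH = HIGH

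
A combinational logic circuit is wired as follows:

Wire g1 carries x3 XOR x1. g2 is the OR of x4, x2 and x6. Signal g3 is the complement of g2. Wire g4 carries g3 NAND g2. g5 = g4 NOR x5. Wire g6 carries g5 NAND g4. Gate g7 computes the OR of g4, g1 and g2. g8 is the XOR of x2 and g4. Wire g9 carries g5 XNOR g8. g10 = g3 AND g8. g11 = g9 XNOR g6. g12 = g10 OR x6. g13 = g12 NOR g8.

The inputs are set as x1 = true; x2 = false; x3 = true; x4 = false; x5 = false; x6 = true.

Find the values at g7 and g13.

g7 = true, g13 = false

g1 = x3 XOR x1 = true XOR true = false
g2 = x4 OR x2 OR x6 = false OR false OR true = true
g3 = NOT g2 = NOT true = false
g4 = g3 NAND g2 = false NAND true = true
g7 = g4 OR g1 OR g2 = true OR false OR true = true
g8 = x2 XOR g4 = false XOR true = true
g10 = g3 AND g8 = false AND true = false
g12 = g10 OR x6 = false OR true = true
g13 = g12 NOR g8 = true NOR true = false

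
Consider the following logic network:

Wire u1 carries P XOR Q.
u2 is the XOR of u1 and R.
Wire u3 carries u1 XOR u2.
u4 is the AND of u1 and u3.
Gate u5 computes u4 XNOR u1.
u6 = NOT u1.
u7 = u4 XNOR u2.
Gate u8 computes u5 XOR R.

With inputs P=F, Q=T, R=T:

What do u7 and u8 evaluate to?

u7 = F  u8 = F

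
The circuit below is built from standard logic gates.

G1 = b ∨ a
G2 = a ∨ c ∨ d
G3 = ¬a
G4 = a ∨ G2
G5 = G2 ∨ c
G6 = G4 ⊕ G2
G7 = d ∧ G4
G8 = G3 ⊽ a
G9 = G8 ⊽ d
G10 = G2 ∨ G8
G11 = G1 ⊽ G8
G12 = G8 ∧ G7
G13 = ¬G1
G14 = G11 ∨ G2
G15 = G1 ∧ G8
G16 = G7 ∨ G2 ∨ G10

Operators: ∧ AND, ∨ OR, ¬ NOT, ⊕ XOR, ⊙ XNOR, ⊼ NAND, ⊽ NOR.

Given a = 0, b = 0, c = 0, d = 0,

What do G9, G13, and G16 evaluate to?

G9 = 1, G13 = 1, G16 = 0

G1 = b OR a = 0 OR 0 = 0
G2 = a OR c OR d = 0 OR 0 OR 0 = 0
G3 = NOT a = NOT 0 = 1
G4 = a OR G2 = 0 OR 0 = 0
G7 = d AND G4 = 0 AND 0 = 0
G8 = G3 NOR a = 1 NOR 0 = 0
G9 = G8 NOR d = 0 NOR 0 = 1
G10 = G2 OR G8 = 0 OR 0 = 0
G13 = NOT G1 = NOT 0 = 1
G16 = G7 OR G2 OR G10 = 0 OR 0 OR 0 = 0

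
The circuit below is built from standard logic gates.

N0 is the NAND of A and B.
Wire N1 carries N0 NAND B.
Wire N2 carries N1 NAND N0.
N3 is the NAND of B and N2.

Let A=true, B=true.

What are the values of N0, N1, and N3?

N0 = false, N1 = true, N3 = false

N0 = A NAND B = true NAND true = false
N1 = N0 NAND B = false NAND true = true
N2 = N1 NAND N0 = true NAND false = true
N3 = B NAND N2 = true NAND true = false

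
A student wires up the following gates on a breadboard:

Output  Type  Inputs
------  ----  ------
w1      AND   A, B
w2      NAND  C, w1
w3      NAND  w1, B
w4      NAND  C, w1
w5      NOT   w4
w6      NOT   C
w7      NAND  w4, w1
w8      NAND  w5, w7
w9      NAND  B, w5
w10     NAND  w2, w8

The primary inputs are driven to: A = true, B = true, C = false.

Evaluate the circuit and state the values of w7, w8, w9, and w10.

w1 = A AND B = true AND true = true
w2 = C NAND w1 = false NAND true = true
w4 = C NAND w1 = false NAND true = true
w5 = NOT w4 = NOT true = false
w7 = w4 NAND w1 = true NAND true = false
w8 = w5 NAND w7 = false NAND false = true
w9 = B NAND w5 = true NAND false = true
w10 = w2 NAND w8 = true NAND true = false

w7 = false, w8 = true, w9 = true, w10 = false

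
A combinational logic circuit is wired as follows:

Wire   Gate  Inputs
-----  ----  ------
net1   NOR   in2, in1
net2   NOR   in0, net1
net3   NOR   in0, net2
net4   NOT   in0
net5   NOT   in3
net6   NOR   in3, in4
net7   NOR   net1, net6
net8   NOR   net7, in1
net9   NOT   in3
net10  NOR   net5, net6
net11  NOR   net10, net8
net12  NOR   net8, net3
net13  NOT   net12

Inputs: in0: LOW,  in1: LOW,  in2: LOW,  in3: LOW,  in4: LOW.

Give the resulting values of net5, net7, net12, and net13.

net5 = HIGH, net7 = LOW, net12 = LOW, net13 = HIGH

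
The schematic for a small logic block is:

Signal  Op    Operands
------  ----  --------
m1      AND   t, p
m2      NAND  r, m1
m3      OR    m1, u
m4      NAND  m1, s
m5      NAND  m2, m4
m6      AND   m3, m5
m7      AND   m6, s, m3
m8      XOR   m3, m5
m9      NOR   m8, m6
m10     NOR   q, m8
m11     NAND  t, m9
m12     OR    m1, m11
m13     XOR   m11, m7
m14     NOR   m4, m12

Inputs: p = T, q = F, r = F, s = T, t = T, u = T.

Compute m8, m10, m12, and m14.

m8 = F, m10 = T, m12 = T, m14 = F

m1 = t AND p = T AND T = T
m2 = r NAND m1 = F NAND T = T
m3 = m1 OR u = T OR T = T
m4 = m1 NAND s = T NAND T = F
m5 = m2 NAND m4 = T NAND F = T
m6 = m3 AND m5 = T AND T = T
m8 = m3 XOR m5 = T XOR T = F
m9 = m8 NOR m6 = F NOR T = F
m10 = q NOR m8 = F NOR F = T
m11 = t NAND m9 = T NAND F = T
m12 = m1 OR m11 = T OR T = T
m14 = m4 NOR m12 = F NOR T = F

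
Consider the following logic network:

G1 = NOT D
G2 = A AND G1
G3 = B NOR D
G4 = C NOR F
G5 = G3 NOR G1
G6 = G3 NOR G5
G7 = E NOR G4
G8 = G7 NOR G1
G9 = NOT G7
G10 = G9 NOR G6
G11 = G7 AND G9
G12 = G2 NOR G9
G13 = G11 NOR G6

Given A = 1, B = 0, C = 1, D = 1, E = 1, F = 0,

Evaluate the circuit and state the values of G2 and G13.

G2 = 0  G13 = 1

G1 = NOT D = NOT 1 = 0
G2 = A AND G1 = 1 AND 0 = 0
G3 = B NOR D = 0 NOR 1 = 0
G4 = C NOR F = 1 NOR 0 = 0
G5 = G3 NOR G1 = 0 NOR 0 = 1
G6 = G3 NOR G5 = 0 NOR 1 = 0
G7 = E NOR G4 = 1 NOR 0 = 0
G9 = NOT G7 = NOT 0 = 1
G11 = G7 AND G9 = 0 AND 1 = 0
G13 = G11 NOR G6 = 0 NOR 0 = 1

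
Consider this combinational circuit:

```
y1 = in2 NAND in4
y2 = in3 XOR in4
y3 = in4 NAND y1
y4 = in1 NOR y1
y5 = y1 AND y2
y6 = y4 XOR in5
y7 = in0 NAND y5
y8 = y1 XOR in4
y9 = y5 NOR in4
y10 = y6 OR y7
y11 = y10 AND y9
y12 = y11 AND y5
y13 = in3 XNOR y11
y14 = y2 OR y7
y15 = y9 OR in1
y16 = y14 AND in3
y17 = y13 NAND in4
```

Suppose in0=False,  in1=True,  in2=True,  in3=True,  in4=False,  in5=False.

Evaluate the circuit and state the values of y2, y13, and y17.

y2 = True; y13 = False; y17 = True

y1 = in2 NAND in4 = True NAND False = True
y2 = in3 XOR in4 = True XOR False = True
y4 = in1 NOR y1 = True NOR True = False
y5 = y1 AND y2 = True AND True = True
y6 = y4 XOR in5 = False XOR False = False
y7 = in0 NAND y5 = False NAND True = True
y9 = y5 NOR in4 = True NOR False = False
y10 = y6 OR y7 = False OR True = True
y11 = y10 AND y9 = True AND False = False
y13 = in3 XNOR y11 = True XNOR False = False
y17 = y13 NAND in4 = False NAND False = True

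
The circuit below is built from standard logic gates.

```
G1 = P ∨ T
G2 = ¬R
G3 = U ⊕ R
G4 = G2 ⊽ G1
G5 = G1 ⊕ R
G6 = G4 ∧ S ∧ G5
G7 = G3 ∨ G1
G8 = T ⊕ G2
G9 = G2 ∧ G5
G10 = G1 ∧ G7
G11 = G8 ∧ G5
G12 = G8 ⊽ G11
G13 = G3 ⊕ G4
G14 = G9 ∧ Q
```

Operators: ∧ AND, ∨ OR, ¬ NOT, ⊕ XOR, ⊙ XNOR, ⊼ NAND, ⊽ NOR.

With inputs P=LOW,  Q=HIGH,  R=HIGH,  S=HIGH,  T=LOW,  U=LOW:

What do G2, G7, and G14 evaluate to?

G1 = P OR T = LOW OR LOW = LOW
G2 = NOT R = NOT HIGH = LOW
G3 = U XOR R = LOW XOR HIGH = HIGH
G5 = G1 XOR R = LOW XOR HIGH = HIGH
G7 = G3 OR G1 = HIGH OR LOW = HIGH
G9 = G2 AND G5 = LOW AND HIGH = LOW
G14 = G9 AND Q = LOW AND HIGH = LOW

G2 = LOW, G7 = HIGH, G14 = LOW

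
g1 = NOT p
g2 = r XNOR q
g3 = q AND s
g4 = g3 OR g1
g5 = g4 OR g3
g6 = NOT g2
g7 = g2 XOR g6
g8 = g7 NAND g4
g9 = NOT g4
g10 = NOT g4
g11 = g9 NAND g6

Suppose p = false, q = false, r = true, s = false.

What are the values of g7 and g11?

g1 = NOT p = NOT false = true
g2 = r XNOR q = true XNOR false = false
g3 = q AND s = false AND false = false
g4 = g3 OR g1 = false OR true = true
g6 = NOT g2 = NOT false = true
g7 = g2 XOR g6 = false XOR true = true
g9 = NOT g4 = NOT true = false
g11 = g9 NAND g6 = false NAND true = true

g7 = true  g11 = true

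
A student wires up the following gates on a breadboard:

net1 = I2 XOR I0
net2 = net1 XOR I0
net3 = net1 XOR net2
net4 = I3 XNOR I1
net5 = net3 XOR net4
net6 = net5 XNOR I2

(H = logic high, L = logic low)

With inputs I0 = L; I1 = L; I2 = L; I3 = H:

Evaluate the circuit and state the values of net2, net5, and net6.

net1 = I2 XOR I0 = L XOR L = L
net2 = net1 XOR I0 = L XOR L = L
net3 = net1 XOR net2 = L XOR L = L
net4 = I3 XNOR I1 = H XNOR L = L
net5 = net3 XOR net4 = L XOR L = L
net6 = net5 XNOR I2 = L XNOR L = H

net2 = L, net5 = L, net6 = H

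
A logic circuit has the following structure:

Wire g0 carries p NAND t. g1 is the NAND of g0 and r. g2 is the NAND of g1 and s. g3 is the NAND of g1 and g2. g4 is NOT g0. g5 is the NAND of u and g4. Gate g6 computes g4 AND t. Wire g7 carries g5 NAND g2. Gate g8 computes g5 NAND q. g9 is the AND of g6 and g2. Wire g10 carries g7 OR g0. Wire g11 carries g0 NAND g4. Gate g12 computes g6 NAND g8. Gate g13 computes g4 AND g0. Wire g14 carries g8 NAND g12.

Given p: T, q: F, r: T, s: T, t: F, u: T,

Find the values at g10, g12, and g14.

g0 = p NAND t = T NAND F = T
g1 = g0 NAND r = T NAND T = F
g2 = g1 NAND s = F NAND T = T
g4 = NOT g0 = NOT T = F
g5 = u NAND g4 = T NAND F = T
g6 = g4 AND t = F AND F = F
g7 = g5 NAND g2 = T NAND T = F
g8 = g5 NAND q = T NAND F = T
g10 = g7 OR g0 = F OR T = T
g12 = g6 NAND g8 = F NAND T = T
g14 = g8 NAND g12 = T NAND T = F

g10 = T; g12 = T; g14 = F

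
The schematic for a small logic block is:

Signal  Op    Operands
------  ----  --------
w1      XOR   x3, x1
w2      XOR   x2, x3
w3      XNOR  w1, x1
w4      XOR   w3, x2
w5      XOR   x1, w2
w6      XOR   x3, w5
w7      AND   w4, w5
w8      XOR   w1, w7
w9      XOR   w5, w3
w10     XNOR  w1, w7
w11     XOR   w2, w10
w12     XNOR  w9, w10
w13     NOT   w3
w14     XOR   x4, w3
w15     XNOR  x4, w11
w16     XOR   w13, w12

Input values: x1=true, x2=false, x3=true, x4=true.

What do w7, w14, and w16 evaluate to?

w1 = x3 XOR x1 = true XOR true = false
w2 = x2 XOR x3 = false XOR true = true
w3 = w1 XNOR x1 = false XNOR true = false
w4 = w3 XOR x2 = false XOR false = false
w5 = x1 XOR w2 = true XOR true = false
w7 = w4 AND w5 = false AND false = false
w9 = w5 XOR w3 = false XOR false = false
w10 = w1 XNOR w7 = false XNOR false = true
w12 = w9 XNOR w10 = false XNOR true = false
w13 = NOT w3 = NOT false = true
w14 = x4 XOR w3 = true XOR false = true
w16 = w13 XOR w12 = true XOR false = true

w7 = false, w14 = true, w16 = true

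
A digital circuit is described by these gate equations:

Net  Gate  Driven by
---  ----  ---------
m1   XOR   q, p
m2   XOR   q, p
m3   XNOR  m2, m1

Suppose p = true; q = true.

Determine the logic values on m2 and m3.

m1 = q XOR p = true XOR true = false
m2 = q XOR p = true XOR true = false
m3 = m2 XNOR m1 = false XNOR false = true

m2 = false  m3 = true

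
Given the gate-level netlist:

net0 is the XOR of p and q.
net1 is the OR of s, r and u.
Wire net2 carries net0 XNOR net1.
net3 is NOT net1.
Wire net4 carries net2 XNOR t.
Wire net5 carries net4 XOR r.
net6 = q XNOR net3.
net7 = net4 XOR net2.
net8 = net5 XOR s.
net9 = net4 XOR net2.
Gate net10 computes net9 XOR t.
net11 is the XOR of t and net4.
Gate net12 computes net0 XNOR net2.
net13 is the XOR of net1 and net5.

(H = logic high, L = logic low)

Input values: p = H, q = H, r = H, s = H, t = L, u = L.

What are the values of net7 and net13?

net0 = p XOR q = H XOR H = L
net1 = s OR r OR u = H OR H OR L = H
net2 = net0 XNOR net1 = L XNOR H = L
net4 = net2 XNOR t = L XNOR L = H
net5 = net4 XOR r = H XOR H = L
net7 = net4 XOR net2 = H XOR L = H
net13 = net1 XOR net5 = H XOR L = H

net7 = H; net13 = H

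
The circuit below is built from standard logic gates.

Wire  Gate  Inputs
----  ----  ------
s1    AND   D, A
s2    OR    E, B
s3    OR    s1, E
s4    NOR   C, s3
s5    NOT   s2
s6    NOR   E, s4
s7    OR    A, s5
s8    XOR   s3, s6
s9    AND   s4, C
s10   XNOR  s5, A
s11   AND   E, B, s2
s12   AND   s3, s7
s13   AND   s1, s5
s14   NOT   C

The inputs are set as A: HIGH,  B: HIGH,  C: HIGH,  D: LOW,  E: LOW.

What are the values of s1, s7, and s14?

s1 = LOW, s7 = HIGH, s14 = LOW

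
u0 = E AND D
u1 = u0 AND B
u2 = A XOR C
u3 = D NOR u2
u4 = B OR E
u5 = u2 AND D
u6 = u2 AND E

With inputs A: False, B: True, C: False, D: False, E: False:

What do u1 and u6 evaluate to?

u1 = False  u6 = False

u0 = E AND D = False AND False = False
u1 = u0 AND B = False AND True = False
u2 = A XOR C = False XOR False = False
u6 = u2 AND E = False AND False = False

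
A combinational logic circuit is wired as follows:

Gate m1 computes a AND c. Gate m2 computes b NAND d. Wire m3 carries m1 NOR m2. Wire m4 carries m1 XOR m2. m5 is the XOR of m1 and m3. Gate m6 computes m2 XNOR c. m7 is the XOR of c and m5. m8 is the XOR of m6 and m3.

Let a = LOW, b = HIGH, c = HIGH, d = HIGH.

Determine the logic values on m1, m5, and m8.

m1 = a AND c = LOW AND HIGH = LOW
m2 = b NAND d = HIGH NAND HIGH = LOW
m3 = m1 NOR m2 = LOW NOR LOW = HIGH
m5 = m1 XOR m3 = LOW XOR HIGH = HIGH
m6 = m2 XNOR c = LOW XNOR HIGH = LOW
m8 = m6 XOR m3 = LOW XOR HIGH = HIGH

m1 = LOW, m5 = HIGH, m8 = HIGH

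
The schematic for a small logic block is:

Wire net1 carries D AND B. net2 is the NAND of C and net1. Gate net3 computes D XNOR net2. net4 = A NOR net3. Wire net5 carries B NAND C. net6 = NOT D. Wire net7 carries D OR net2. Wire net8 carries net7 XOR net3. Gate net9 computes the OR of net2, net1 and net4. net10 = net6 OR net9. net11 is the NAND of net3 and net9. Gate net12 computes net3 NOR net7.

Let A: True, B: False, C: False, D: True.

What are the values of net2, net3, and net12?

net2 = True  net3 = True  net12 = False

net1 = D AND B = True AND False = False
net2 = C NAND net1 = False NAND False = True
net3 = D XNOR net2 = True XNOR True = True
net7 = D OR net2 = True OR True = True
net12 = net3 NOR net7 = True NOR True = False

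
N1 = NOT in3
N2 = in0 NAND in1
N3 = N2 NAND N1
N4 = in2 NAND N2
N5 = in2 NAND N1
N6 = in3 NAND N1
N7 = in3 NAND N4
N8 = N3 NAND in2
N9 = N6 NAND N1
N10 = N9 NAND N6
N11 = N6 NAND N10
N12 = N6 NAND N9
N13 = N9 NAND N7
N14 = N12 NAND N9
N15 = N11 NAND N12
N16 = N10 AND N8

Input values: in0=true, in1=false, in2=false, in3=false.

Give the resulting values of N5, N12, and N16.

N1 = NOT in3 = NOT false = true
N2 = in0 NAND in1 = true NAND false = true
N3 = N2 NAND N1 = true NAND true = false
N5 = in2 NAND N1 = false NAND true = true
N6 = in3 NAND N1 = false NAND true = true
N8 = N3 NAND in2 = false NAND false = true
N9 = N6 NAND N1 = true NAND true = false
N10 = N9 NAND N6 = false NAND true = true
N12 = N6 NAND N9 = true NAND false = true
N16 = N10 AND N8 = true AND true = true

N5 = true; N12 = true; N16 = true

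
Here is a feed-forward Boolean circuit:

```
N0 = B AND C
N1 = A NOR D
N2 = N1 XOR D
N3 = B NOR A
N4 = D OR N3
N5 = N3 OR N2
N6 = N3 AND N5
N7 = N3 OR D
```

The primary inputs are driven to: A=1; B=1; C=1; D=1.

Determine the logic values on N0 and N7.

N0 = B AND C = 1 AND 1 = 1
N3 = B NOR A = 1 NOR 1 = 0
N7 = N3 OR D = 0 OR 1 = 1

N0 = 1, N7 = 1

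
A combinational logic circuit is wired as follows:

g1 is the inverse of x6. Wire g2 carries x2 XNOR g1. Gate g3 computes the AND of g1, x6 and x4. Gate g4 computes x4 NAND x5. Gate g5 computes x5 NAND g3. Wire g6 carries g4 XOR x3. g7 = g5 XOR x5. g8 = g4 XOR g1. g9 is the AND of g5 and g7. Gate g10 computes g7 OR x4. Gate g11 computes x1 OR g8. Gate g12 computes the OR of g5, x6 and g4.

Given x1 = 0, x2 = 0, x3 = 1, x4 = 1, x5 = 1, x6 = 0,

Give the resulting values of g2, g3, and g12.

g1 = NOT x6 = NOT 0 = 1
g2 = x2 XNOR g1 = 0 XNOR 1 = 0
g3 = g1 AND x6 AND x4 = 1 AND 0 AND 1 = 0
g4 = x4 NAND x5 = 1 NAND 1 = 0
g5 = x5 NAND g3 = 1 NAND 0 = 1
g12 = g5 OR x6 OR g4 = 1 OR 0 OR 0 = 1

g2 = 0, g3 = 0, g12 = 1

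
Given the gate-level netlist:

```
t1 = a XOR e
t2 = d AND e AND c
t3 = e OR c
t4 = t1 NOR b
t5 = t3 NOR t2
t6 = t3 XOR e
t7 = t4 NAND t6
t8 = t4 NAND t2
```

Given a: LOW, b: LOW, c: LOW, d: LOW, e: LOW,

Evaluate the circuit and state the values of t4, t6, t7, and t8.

t4 = HIGH, t6 = LOW, t7 = HIGH, t8 = HIGH

t1 = a XOR e = LOW XOR LOW = LOW
t2 = d AND e AND c = LOW AND LOW AND LOW = LOW
t3 = e OR c = LOW OR LOW = LOW
t4 = t1 NOR b = LOW NOR LOW = HIGH
t6 = t3 XOR e = LOW XOR LOW = LOW
t7 = t4 NAND t6 = HIGH NAND LOW = HIGH
t8 = t4 NAND t2 = HIGH NAND LOW = HIGH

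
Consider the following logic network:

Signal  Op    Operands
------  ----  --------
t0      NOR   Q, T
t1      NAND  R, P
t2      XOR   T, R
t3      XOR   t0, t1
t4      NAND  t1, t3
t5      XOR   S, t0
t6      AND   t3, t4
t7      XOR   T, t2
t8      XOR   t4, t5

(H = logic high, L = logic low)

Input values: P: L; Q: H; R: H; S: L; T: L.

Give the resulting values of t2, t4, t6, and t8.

t2 = H; t4 = L; t6 = L; t8 = L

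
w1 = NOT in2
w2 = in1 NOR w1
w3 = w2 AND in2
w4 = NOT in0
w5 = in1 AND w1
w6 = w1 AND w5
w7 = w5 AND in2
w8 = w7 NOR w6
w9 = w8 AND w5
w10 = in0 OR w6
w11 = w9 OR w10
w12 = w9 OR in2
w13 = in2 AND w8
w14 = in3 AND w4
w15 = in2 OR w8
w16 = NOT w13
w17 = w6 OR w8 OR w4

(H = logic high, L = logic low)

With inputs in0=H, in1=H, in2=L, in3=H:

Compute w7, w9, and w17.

w7 = L  w9 = L  w17 = H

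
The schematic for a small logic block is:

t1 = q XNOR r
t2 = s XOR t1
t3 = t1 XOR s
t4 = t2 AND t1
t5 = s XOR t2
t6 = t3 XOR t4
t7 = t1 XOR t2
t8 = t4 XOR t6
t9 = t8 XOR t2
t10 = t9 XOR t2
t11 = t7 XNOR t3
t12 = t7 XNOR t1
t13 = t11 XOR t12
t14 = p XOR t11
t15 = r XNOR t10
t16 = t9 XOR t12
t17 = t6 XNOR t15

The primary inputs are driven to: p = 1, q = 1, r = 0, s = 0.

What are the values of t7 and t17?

t7 = 0, t17 = 0

t1 = q XNOR r = 1 XNOR 0 = 0
t2 = s XOR t1 = 0 XOR 0 = 0
t3 = t1 XOR s = 0 XOR 0 = 0
t4 = t2 AND t1 = 0 AND 0 = 0
t6 = t3 XOR t4 = 0 XOR 0 = 0
t7 = t1 XOR t2 = 0 XOR 0 = 0
t8 = t4 XOR t6 = 0 XOR 0 = 0
t9 = t8 XOR t2 = 0 XOR 0 = 0
t10 = t9 XOR t2 = 0 XOR 0 = 0
t15 = r XNOR t10 = 0 XNOR 0 = 1
t17 = t6 XNOR t15 = 0 XNOR 1 = 0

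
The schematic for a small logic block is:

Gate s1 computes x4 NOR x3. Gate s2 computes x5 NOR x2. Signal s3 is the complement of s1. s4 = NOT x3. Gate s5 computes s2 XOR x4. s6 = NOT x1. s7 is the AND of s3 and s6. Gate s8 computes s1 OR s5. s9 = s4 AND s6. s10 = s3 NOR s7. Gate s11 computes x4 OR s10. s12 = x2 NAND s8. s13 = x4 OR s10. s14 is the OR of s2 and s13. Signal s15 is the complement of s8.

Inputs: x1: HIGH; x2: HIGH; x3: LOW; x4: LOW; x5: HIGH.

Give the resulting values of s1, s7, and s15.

s1 = x4 NOR x3 = LOW NOR LOW = HIGH
s2 = x5 NOR x2 = HIGH NOR HIGH = LOW
s3 = NOT s1 = NOT HIGH = LOW
s5 = s2 XOR x4 = LOW XOR LOW = LOW
s6 = NOT x1 = NOT HIGH = LOW
s7 = s3 AND s6 = LOW AND LOW = LOW
s8 = s1 OR s5 = HIGH OR LOW = HIGH
s15 = NOT s8 = NOT HIGH = LOW

s1 = HIGH, s7 = LOW, s15 = LOW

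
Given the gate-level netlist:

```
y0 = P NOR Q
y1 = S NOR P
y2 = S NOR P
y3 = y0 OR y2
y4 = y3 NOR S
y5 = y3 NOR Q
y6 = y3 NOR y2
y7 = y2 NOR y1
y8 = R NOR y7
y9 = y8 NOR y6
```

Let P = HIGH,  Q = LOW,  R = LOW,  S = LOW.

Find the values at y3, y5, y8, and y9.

y3 = LOW; y5 = HIGH; y8 = LOW; y9 = LOW

y0 = P NOR Q = HIGH NOR LOW = LOW
y1 = S NOR P = LOW NOR HIGH = LOW
y2 = S NOR P = LOW NOR HIGH = LOW
y3 = y0 OR y2 = LOW OR LOW = LOW
y5 = y3 NOR Q = LOW NOR LOW = HIGH
y6 = y3 NOR y2 = LOW NOR LOW = HIGH
y7 = y2 NOR y1 = LOW NOR LOW = HIGH
y8 = R NOR y7 = LOW NOR HIGH = LOW
y9 = y8 NOR y6 = LOW NOR HIGH = LOW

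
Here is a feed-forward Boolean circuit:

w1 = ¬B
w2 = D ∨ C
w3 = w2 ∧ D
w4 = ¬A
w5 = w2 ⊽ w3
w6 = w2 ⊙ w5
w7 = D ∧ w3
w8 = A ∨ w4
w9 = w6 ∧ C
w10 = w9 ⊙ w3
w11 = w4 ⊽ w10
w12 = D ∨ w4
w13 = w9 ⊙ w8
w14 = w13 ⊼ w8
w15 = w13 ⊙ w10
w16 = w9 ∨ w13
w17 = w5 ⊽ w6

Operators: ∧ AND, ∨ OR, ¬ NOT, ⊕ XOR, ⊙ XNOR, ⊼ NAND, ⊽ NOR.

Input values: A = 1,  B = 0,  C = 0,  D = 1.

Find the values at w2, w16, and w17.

w2 = D OR C = 1 OR 0 = 1
w3 = w2 AND D = 1 AND 1 = 1
w4 = NOT A = NOT 1 = 0
w5 = w2 NOR w3 = 1 NOR 1 = 0
w6 = w2 XNOR w5 = 1 XNOR 0 = 0
w8 = A OR w4 = 1 OR 0 = 1
w9 = w6 AND C = 0 AND 0 = 0
w13 = w9 XNOR w8 = 0 XNOR 1 = 0
w16 = w9 OR w13 = 0 OR 0 = 0
w17 = w5 NOR w6 = 0 NOR 0 = 1

w2 = 1; w16 = 0; w17 = 1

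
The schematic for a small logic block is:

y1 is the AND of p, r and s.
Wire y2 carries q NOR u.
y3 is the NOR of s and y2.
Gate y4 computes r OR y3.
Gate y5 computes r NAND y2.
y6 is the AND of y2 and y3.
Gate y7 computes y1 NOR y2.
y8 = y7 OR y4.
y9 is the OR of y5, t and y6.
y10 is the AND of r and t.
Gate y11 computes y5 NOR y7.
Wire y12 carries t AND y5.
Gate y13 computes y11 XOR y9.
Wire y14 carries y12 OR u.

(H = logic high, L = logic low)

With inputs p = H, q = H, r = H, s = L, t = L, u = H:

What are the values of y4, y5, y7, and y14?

y4 = H, y5 = H, y7 = H, y14 = H

y1 = p AND r AND s = H AND H AND L = L
y2 = q NOR u = H NOR H = L
y3 = s NOR y2 = L NOR L = H
y4 = r OR y3 = H OR H = H
y5 = r NAND y2 = H NAND L = H
y7 = y1 NOR y2 = L NOR L = H
y12 = t AND y5 = L AND H = L
y14 = y12 OR u = L OR H = H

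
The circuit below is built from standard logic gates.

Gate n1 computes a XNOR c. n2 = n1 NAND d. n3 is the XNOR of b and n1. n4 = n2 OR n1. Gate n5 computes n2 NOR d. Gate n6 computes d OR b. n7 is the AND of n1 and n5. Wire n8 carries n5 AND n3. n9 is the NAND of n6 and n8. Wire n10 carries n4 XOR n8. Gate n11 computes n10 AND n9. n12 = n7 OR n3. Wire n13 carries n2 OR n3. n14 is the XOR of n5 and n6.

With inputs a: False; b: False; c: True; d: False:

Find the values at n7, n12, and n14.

n1 = a XNOR c = False XNOR True = False
n2 = n1 NAND d = False NAND False = True
n3 = b XNOR n1 = False XNOR False = True
n5 = n2 NOR d = True NOR False = False
n6 = d OR b = False OR False = False
n7 = n1 AND n5 = False AND False = False
n12 = n7 OR n3 = False OR True = True
n14 = n5 XOR n6 = False XOR False = False

n7 = False, n12 = True, n14 = False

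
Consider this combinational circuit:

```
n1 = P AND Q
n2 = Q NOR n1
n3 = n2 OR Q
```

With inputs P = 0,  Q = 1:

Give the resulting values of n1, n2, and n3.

n1 = P AND Q = 0 AND 1 = 0
n2 = Q NOR n1 = 1 NOR 0 = 0
n3 = n2 OR Q = 0 OR 1 = 1

n1 = 0, n2 = 0, n3 = 1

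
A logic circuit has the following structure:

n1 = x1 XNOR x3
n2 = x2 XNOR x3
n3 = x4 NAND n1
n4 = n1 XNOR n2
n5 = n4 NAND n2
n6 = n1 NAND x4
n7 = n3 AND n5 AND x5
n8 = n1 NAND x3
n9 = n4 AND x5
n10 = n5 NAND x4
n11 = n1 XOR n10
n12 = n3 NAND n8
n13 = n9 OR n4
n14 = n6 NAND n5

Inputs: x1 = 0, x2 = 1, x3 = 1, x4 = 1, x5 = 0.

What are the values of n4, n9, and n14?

n1 = x1 XNOR x3 = 0 XNOR 1 = 0
n2 = x2 XNOR x3 = 1 XNOR 1 = 1
n4 = n1 XNOR n2 = 0 XNOR 1 = 0
n5 = n4 NAND n2 = 0 NAND 1 = 1
n6 = n1 NAND x4 = 0 NAND 1 = 1
n9 = n4 AND x5 = 0 AND 0 = 0
n14 = n6 NAND n5 = 1 NAND 1 = 0

n4 = 0, n9 = 0, n14 = 0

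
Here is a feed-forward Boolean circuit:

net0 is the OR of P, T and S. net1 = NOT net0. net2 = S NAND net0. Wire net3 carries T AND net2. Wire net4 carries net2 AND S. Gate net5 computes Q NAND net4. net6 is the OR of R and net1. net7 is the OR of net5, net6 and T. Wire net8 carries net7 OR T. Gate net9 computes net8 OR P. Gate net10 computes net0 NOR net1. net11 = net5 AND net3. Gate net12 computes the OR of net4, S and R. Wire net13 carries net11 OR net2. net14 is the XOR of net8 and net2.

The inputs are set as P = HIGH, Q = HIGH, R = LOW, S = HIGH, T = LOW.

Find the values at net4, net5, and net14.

net4 = LOW  net5 = HIGH  net14 = HIGH

net0 = P OR T OR S = HIGH OR LOW OR HIGH = HIGH
net1 = NOT net0 = NOT HIGH = LOW
net2 = S NAND net0 = HIGH NAND HIGH = LOW
net4 = net2 AND S = LOW AND HIGH = LOW
net5 = Q NAND net4 = HIGH NAND LOW = HIGH
net6 = R OR net1 = LOW OR LOW = LOW
net7 = net5 OR net6 OR T = HIGH OR LOW OR LOW = HIGH
net8 = net7 OR T = HIGH OR LOW = HIGH
net14 = net8 XOR net2 = HIGH XOR LOW = HIGH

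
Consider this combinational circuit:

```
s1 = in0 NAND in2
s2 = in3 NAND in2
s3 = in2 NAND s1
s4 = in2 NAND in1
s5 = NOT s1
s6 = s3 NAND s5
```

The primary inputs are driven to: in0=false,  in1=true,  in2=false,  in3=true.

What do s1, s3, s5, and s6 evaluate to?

s1 = true; s3 = true; s5 = false; s6 = true

s1 = in0 NAND in2 = false NAND false = true
s3 = in2 NAND s1 = false NAND true = true
s5 = NOT s1 = NOT true = false
s6 = s3 NAND s5 = true NAND false = true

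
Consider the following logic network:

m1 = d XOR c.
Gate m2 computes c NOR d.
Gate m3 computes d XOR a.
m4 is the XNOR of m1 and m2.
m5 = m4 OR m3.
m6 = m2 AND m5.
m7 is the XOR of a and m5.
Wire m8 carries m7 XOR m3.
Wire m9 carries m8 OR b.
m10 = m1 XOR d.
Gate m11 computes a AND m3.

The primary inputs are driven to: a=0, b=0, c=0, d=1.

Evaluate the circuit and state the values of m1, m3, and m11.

m1 = 1, m3 = 1, m11 = 0

m1 = d XOR c = 1 XOR 0 = 1
m3 = d XOR a = 1 XOR 0 = 1
m11 = a AND m3 = 0 AND 1 = 0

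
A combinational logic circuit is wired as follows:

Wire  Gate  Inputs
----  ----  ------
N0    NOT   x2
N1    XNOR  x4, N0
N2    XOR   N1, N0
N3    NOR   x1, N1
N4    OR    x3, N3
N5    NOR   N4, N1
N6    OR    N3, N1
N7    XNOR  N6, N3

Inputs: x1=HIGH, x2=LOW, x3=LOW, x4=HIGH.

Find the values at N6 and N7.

N6 = HIGH, N7 = LOW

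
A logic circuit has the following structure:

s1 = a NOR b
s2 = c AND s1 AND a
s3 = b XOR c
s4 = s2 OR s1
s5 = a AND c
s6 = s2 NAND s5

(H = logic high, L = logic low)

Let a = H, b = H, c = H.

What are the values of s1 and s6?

s1 = L  s6 = H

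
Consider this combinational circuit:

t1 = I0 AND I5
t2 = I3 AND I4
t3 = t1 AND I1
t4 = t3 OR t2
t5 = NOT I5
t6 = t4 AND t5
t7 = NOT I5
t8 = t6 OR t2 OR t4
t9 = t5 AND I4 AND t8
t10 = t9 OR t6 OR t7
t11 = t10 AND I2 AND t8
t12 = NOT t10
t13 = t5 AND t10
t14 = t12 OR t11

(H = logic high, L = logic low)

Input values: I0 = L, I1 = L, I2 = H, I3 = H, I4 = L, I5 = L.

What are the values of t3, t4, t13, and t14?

t1 = I0 AND I5 = L AND L = L
t2 = I3 AND I4 = H AND L = L
t3 = t1 AND I1 = L AND L = L
t4 = t3 OR t2 = L OR L = L
t5 = NOT I5 = NOT L = H
t6 = t4 AND t5 = L AND H = L
t7 = NOT I5 = NOT L = H
t8 = t6 OR t2 OR t4 = L OR L OR L = L
t9 = t5 AND I4 AND t8 = H AND L AND L = L
t10 = t9 OR t6 OR t7 = L OR L OR H = H
t11 = t10 AND I2 AND t8 = H AND H AND L = L
t12 = NOT t10 = NOT H = L
t13 = t5 AND t10 = H AND H = H
t14 = t12 OR t11 = L OR L = L

t3 = L, t4 = L, t13 = H, t14 = L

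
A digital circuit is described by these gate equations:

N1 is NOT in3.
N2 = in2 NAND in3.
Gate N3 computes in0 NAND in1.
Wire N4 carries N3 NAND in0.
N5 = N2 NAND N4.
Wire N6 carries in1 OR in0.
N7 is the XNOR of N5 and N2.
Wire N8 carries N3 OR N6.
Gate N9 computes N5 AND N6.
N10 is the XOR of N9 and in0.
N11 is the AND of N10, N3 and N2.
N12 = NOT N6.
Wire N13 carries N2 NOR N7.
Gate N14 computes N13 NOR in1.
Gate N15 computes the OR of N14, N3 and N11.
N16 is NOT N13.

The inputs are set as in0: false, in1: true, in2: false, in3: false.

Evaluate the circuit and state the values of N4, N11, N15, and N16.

N2 = in2 NAND in3 = false NAND false = true
N3 = in0 NAND in1 = false NAND true = true
N4 = N3 NAND in0 = true NAND false = true
N5 = N2 NAND N4 = true NAND true = false
N6 = in1 OR in0 = true OR false = true
N7 = N5 XNOR N2 = false XNOR true = false
N9 = N5 AND N6 = false AND true = false
N10 = N9 XOR in0 = false XOR false = false
N11 = N10 AND N3 AND N2 = false AND true AND true = false
N13 = N2 NOR N7 = true NOR false = false
N14 = N13 NOR in1 = false NOR true = false
N15 = N14 OR N3 OR N11 = false OR true OR false = true
N16 = NOT N13 = NOT false = true

N4 = true, N11 = false, N15 = true, N16 = true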